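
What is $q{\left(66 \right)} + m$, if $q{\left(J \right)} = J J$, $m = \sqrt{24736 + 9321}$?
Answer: $4356 + \sqrt{34057} \approx 4540.5$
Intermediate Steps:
$m = \sqrt{34057} \approx 184.55$
$q{\left(J \right)} = J^{2}$
$q{\left(66 \right)} + m = 66^{2} + \sqrt{34057} = 4356 + \sqrt{34057}$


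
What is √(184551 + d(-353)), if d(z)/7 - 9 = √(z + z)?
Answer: √(184614 + 7*I*√706) ≈ 429.67 + 0.216*I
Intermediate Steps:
d(z) = 63 + 7*√2*√z (d(z) = 63 + 7*√(z + z) = 63 + 7*√(2*z) = 63 + 7*(√2*√z) = 63 + 7*√2*√z)
√(184551 + d(-353)) = √(184551 + (63 + 7*√2*√(-353))) = √(184551 + (63 + 7*√2*(I*√353))) = √(184551 + (63 + 7*I*√706)) = √(184614 + 7*I*√706)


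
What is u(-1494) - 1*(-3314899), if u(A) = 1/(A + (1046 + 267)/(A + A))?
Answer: 14802300268127/4465385 ≈ 3.3149e+6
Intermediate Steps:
u(A) = 1/(A + 1313/(2*A)) (u(A) = 1/(A + 1313/((2*A))) = 1/(A + 1313*(1/(2*A))) = 1/(A + 1313/(2*A)))
u(-1494) - 1*(-3314899) = 2*(-1494)/(1313 + 2*(-1494)²) - 1*(-3314899) = 2*(-1494)/(1313 + 2*2232036) + 3314899 = 2*(-1494)/(1313 + 4464072) + 3314899 = 2*(-1494)/4465385 + 3314899 = 2*(-1494)*(1/4465385) + 3314899 = -2988/4465385 + 3314899 = 14802300268127/4465385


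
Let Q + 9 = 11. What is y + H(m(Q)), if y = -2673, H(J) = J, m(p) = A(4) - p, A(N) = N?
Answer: -2671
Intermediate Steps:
Q = 2 (Q = -9 + 11 = 2)
m(p) = 4 - p
y + H(m(Q)) = -2673 + (4 - 1*2) = -2673 + (4 - 2) = -2673 + 2 = -2671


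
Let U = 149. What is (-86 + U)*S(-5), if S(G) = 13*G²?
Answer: 20475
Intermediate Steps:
(-86 + U)*S(-5) = (-86 + 149)*(13*(-5)²) = 63*(13*25) = 63*325 = 20475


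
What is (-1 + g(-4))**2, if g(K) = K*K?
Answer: 225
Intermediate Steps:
g(K) = K**2
(-1 + g(-4))**2 = (-1 + (-4)**2)**2 = (-1 + 16)**2 = 15**2 = 225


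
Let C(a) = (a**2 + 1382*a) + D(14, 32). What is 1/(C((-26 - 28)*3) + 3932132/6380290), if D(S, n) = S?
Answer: -3190145/630453629704 ≈ -5.0601e-6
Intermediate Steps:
C(a) = 14 + a**2 + 1382*a (C(a) = (a**2 + 1382*a) + 14 = 14 + a**2 + 1382*a)
1/(C((-26 - 28)*3) + 3932132/6380290) = 1/((14 + ((-26 - 28)*3)**2 + 1382*((-26 - 28)*3)) + 3932132/6380290) = 1/((14 + (-54*3)**2 + 1382*(-54*3)) + 3932132*(1/6380290)) = 1/((14 + (-162)**2 + 1382*(-162)) + 1966066/3190145) = 1/((14 + 26244 - 223884) + 1966066/3190145) = 1/(-197626 + 1966066/3190145) = 1/(-630453629704/3190145) = -3190145/630453629704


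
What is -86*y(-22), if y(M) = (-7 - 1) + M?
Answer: 2580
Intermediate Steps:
y(M) = -8 + M
-86*y(-22) = -86*(-8 - 22) = -86*(-30) = 2580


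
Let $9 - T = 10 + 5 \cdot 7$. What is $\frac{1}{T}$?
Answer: $- \frac{1}{36} \approx -0.027778$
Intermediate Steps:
$T = -36$ ($T = 9 - \left(10 + 5 \cdot 7\right) = 9 - \left(10 + 35\right) = 9 - 45 = -36$)
$\frac{1}{T} = \frac{1}{-36} = - \frac{1}{36}$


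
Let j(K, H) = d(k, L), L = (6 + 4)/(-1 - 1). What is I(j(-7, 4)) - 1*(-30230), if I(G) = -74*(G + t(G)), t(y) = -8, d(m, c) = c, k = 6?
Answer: 31192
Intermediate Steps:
L = -5 (L = 10/(-2) = 10*(-½) = -5)
j(K, H) = -5
I(G) = 592 - 74*G (I(G) = -74*(G - 8) = -74*(-8 + G) = 592 - 74*G)
I(j(-7, 4)) - 1*(-30230) = (592 - 74*(-5)) - 1*(-30230) = (592 + 370) + 30230 = 962 + 30230 = 31192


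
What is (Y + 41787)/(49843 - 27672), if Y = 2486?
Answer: 44273/22171 ≈ 1.9969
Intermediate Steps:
(Y + 41787)/(49843 - 27672) = (2486 + 41787)/(49843 - 27672) = 44273/22171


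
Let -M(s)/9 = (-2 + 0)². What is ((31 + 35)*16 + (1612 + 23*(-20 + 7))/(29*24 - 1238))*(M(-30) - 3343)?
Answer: -1929540781/542 ≈ -3.5600e+6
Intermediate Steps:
M(s) = -36 (M(s) = -9*(-2 + 0)² = -9*(-2)² = -9*4 = -36)
((31 + 35)*16 + (1612 + 23*(-20 + 7))/(29*24 - 1238))*(M(-30) - 3343) = ((31 + 35)*16 + (1612 + 23*(-20 + 7))/(29*24 - 1238))*(-36 - 3343) = (66*16 + (1612 + 23*(-13))/(696 - 1238))*(-3379) = (1056 + (1612 - 299)/(-542))*(-3379) = (1056 + 1313*(-1/542))*(-3379) = (1056 - 1313/542)*(-3379) = (571039/542)*(-3379) = -1929540781/542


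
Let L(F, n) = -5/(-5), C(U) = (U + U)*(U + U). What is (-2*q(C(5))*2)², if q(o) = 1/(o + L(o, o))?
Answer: 16/10201 ≈ 0.0015685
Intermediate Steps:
C(U) = 4*U² (C(U) = (2*U)*(2*U) = 4*U²)
L(F, n) = 1 (L(F, n) = -5*(-⅕) = 1)
q(o) = 1/(1 + o) (q(o) = 1/(o + 1) = 1/(1 + o))
(-2*q(C(5))*2)² = (-2/(1 + 4*5²)*2)² = (-2/(1 + 4*25)*2)² = (-2/(1 + 100)*2)² = (-2/101*2)² = (-4/101)² = 16/10201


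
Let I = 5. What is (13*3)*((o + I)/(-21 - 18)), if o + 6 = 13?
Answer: -12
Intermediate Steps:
o = 7 (o = -6 + 13 = 7)
(13*3)*((o + I)/(-21 - 18)) = (13*3)*((7 + 5)/(-21 - 18)) = 39*(12/(-39)) = 39*(12*(-1/39)) = 39*(-4/13) = -12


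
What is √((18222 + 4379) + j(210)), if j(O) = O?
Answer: √22811 ≈ 151.03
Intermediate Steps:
√((18222 + 4379) + j(210)) = √((18222 + 4379) + 210) = √(22601 + 210) = √22811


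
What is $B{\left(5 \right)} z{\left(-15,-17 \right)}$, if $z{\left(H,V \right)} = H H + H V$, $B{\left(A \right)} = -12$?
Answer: $-5760$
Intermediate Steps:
$z{\left(H,V \right)} = H^{2} + H V$
$B{\left(5 \right)} z{\left(-15,-17 \right)} = - 12 \left(- 15 \left(-15 - 17\right)\right) = - 12 \left(\left(-15\right) \left(-32\right)\right) = \left(-12\right) 480 = -5760$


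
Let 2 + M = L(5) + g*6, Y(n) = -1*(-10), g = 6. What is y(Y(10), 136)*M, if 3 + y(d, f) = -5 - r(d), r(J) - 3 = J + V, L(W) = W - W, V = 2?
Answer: -782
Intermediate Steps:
L(W) = 0
r(J) = 5 + J (r(J) = 3 + (J + 2) = 3 + (2 + J) = 5 + J)
Y(n) = 10
y(d, f) = -13 - d (y(d, f) = -3 + (-5 - (5 + d)) = -3 + (-5 + (-5 - d)) = -3 + (-10 - d) = -13 - d)
M = 34 (M = -2 + (0 + 6*6) = -2 + (0 + 36) = -2 + 36 = 34)
y(Y(10), 136)*M = (-13 - 1*10)*34 = (-13 - 10)*34 = -23*34 = -782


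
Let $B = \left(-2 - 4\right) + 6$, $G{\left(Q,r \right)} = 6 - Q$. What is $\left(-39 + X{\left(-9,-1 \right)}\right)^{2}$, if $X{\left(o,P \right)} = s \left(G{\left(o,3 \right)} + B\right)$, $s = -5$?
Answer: $12996$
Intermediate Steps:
$B = 0$ ($B = -6 + 6 = 0$)
$X{\left(o,P \right)} = -30 + 5 o$ ($X{\left(o,P \right)} = - 5 \left(\left(6 - o\right) + 0\right) = - 5 \left(6 - o\right) = -30 + 5 o$)
$\left(-39 + X{\left(-9,-1 \right)}\right)^{2} = \left(-39 + \left(-30 + 5 \left(-9\right)\right)\right)^{2} = \left(-39 - 75\right)^{2} = \left(-114\right)^{2} = 12996$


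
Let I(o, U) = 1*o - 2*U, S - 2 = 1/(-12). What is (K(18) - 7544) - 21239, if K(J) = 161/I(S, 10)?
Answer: -892549/31 ≈ -28792.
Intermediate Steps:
S = 23/12 (S = 2 + 1/(-12) = 2 - 1/12 = 23/12 ≈ 1.9167)
I(o, U) = o - 2*U
K(J) = -276/31 (K(J) = 161/(23/12 - 2*10) = 161/(23/12 - 20) = 161/(-217/12) = 161*(-12/217) = -276/31)
(K(18) - 7544) - 21239 = (-276/31 - 7544) - 21239 = -234140/31 - 21239 = -892549/31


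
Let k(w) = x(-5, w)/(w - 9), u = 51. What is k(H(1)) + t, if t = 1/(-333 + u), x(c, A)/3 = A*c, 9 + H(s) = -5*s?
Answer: -59243/6486 ≈ -9.1340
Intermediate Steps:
H(s) = -9 - 5*s
x(c, A) = 3*A*c (x(c, A) = 3*(A*c) = 3*A*c)
k(w) = -15*w/(-9 + w) (k(w) = (3*w*(-5))/(w - 9) = (-15*w)/(-9 + w) = -15*w/(-9 + w))
t = -1/282 (t = 1/(-333 + 51) = 1/(-282) = -1/282 ≈ -0.0035461)
k(H(1)) + t = -15*(-9 - 5*1)/(-9 + (-9 - 5*1)) - 1/282 = -15*(-9 - 5)/(-9 + (-9 - 5)) - 1/282 = -15*(-14)/(-9 - 14) - 1/282 = -15*(-14)/(-23) - 1/282 = -15*(-14)*(-1/23) - 1/282 = -210/23 - 1/282 = -59243/6486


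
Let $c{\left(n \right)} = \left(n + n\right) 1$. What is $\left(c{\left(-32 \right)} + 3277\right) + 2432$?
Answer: $5645$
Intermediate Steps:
$c{\left(n \right)} = 2 n$ ($c{\left(n \right)} = 2 n 1 = 2 n$)
$\left(c{\left(-32 \right)} + 3277\right) + 2432 = \left(2 \left(-32\right) + 3277\right) + 2432 = \left(-64 + 3277\right) + 2432 = 3213 + 2432 = 5645$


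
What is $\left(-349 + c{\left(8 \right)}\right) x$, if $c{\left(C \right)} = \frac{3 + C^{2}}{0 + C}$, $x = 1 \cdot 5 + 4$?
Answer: $- \frac{24525}{8} \approx -3065.6$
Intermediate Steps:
$x = 9$ ($x = 5 + 4 = 9$)
$c{\left(C \right)} = \frac{3 + C^{2}}{C}$
$\left(-349 + c{\left(8 \right)}\right) x = \left(-349 + \left(8 + \frac{3}{8}\right)\right) 9 = \left(-349 + \frac{67}{8}\right) 9 = \left(- \frac{2725}{8}\right) 9 = - \frac{24525}{8}$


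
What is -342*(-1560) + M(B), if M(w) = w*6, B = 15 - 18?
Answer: 533502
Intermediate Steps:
B = -3
M(w) = 6*w
-342*(-1560) + M(B) = -342*(-1560) + 6*(-3) = 533520 - 18 = 533502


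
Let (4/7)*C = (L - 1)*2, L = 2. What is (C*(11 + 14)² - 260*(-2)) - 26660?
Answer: -47905/2 ≈ -23953.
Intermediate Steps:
C = 7/2 (C = 7*((2 - 1)*2)/4 = 7*(1*2)/4 = (7/4)*2 = 7/2 ≈ 3.5000)
(C*(11 + 14)² - 260*(-2)) - 26660 = (7*(11 + 14)²/2 - 260*(-2)) - 26660 = ((7/2)*25² + 520) - 26660 = ((7/2)*625 + 520) - 26660 = (4375/2 + 520) - 26660 = 5415/2 - 26660 = -47905/2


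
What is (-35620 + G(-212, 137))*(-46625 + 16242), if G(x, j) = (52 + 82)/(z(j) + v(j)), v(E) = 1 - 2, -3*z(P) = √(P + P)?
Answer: 286757610002/265 + 12213966*√274/265 ≈ 1.0829e+9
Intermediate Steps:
z(P) = -√2*√P/3 (z(P) = -√(P + P)/3 = -√2*√P/3)
v(E) = -1
G(x, j) = 134/(-1 - √2*√j/3) (G(x, j) = (52 + 82)/(-√2*√j/3 - 1) = 134/(-1 - √2*√j/3))
(-35620 + G(-212, 137))*(-46625 + 16242) = (-35620 - 402/(3 + √2*√137))*(-46625 + 16242) = (-35620 - 402/(3 + √274))*(-30383) = 1082242460 + 12213966/(3 + √274)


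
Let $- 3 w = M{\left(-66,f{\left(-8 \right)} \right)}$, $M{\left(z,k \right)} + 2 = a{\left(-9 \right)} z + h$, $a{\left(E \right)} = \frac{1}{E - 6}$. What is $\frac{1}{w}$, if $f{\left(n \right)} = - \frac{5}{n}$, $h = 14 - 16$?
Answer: $- \frac{15}{2} \approx -7.5$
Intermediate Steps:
$h = -2$ ($h = 14 - 16 = -2$)
$a{\left(E \right)} = \frac{1}{-6 + E}$
$M{\left(z,k \right)} = -4 - \frac{z}{15}$ ($M{\left(z,k \right)} = -2 + \left(\frac{z}{-6 - 9} - 2\right) = -2 + \left(\frac{z}{-15} - 2\right) = -2 - \left(2 + \frac{z}{15}\right) = -4 - \frac{z}{15}$)
$w = - \frac{2}{15}$ ($w = - \frac{-4 - - \frac{22}{5}}{3} = - \frac{-4 + \frac{22}{5}}{3} = \left(- \frac{1}{3}\right) \frac{2}{5} = - \frac{2}{15} \approx -0.13333$)
$\frac{1}{w} = \frac{1}{- \frac{2}{15}} = - \frac{15}{2}$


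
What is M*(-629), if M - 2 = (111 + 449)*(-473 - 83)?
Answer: 195844182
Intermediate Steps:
M = -311358 (M = 2 + (111 + 449)*(-473 - 83) = 2 + 560*(-556) = 2 - 311360 = -311358)
M*(-629) = -311358*(-629) = 195844182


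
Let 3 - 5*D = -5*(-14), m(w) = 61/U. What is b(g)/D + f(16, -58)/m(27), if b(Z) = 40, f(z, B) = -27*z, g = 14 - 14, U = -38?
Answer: 1087672/4087 ≈ 266.13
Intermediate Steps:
g = 0
m(w) = -61/38 (m(w) = 61/(-38) = 61*(-1/38) = -61/38)
D = -67/5 (D = ⅗ - (-1)*(-14) = ⅗ - ⅕*70 = ⅗ - 14 = -67/5 ≈ -13.400)
b(g)/D + f(16, -58)/m(27) = 40/(-67/5) + (-27*16)/(-61/38) = 40*(-5/67) - 432*(-38/61) = -200/67 + 16416/61 = 1087672/4087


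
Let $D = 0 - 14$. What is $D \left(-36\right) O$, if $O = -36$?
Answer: $-18144$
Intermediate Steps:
$D = -14$
$D \left(-36\right) O = \left(-14\right) \left(-36\right) \left(-36\right) = 504 \left(-36\right) = -18144$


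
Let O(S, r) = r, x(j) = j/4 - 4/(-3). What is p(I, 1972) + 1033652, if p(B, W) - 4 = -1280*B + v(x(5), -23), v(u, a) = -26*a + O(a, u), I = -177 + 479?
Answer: 7772359/12 ≈ 6.4770e+5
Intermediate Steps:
x(j) = 4/3 + j/4 (x(j) = j*(1/4) - 4*(-1/3) = j/4 + 4/3 = 4/3 + j/4)
I = 302
v(u, a) = u - 26*a (v(u, a) = -26*a + u = u - 26*a)
p(B, W) = 7255/12 - 1280*B (p(B, W) = 4 + (-1280*B + ((4/3 + (1/4)*5) - 26*(-23))) = 4 + (-1280*B + ((4/3 + 5/4) + 598)) = 4 + (-1280*B + (31/12 + 598)) = 4 + (-1280*B + 7207/12) = 4 + (7207/12 - 1280*B) = 7255/12 - 1280*B)
p(I, 1972) + 1033652 = (7255/12 - 1280*302) + 1033652 = (7255/12 - 386560) + 1033652 = -4631465/12 + 1033652 = 7772359/12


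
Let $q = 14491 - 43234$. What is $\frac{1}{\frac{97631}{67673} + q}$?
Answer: $- \frac{67673}{1945027408} \approx -3.4793 \cdot 10^{-5}$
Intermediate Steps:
$q = -28743$ ($q = 14491 - 43234 = -28743$)
$\frac{1}{\frac{97631}{67673} + q} = \frac{1}{\frac{97631}{67673} - 28743} = \frac{1}{- \frac{1945027408}{67673}} = - \frac{67673}{1945027408}$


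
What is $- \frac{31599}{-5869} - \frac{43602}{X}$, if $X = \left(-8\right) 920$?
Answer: $\frac{244234389}{21597920} \approx 11.308$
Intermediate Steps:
$X = -7360$
$- \frac{31599}{-5869} - \frac{43602}{X} = - \frac{31599}{-5869} - \frac{43602}{-7360} = \left(-31599\right) \left(- \frac{1}{5869}\right) - - \frac{21801}{3680} = \frac{31599}{5869} + \frac{21801}{3680} = \frac{244234389}{21597920}$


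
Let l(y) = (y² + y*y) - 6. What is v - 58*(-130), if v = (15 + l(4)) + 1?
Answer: 7582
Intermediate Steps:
l(y) = -6 + 2*y² (l(y) = (y² + y²) - 6 = 2*y² - 6 = -6 + 2*y²)
v = 42 (v = (15 + (-6 + 2*4²)) + 1 = (15 + (-6 + 2*16)) + 1 = (15 + (-6 + 32)) + 1 = (15 + 26) + 1 = 41 + 1 = 42)
v - 58*(-130) = 42 - 58*(-130) = 42 + 7540 = 7582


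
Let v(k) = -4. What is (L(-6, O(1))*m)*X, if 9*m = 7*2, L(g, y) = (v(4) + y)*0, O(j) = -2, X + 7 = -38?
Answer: 0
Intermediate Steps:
X = -45 (X = -7 - 38 = -45)
L(g, y) = 0 (L(g, y) = (-4 + y)*0 = 0)
m = 14/9 (m = (7*2)/9 = (⅑)*14 = 14/9 ≈ 1.5556)
(L(-6, O(1))*m)*X = (0*(14/9))*(-45) = 0*(-45) = 0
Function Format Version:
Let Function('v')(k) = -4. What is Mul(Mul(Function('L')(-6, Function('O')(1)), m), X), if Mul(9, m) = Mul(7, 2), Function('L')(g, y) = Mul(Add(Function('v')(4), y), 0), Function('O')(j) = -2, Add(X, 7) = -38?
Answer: 0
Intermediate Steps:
X = -45 (X = Add(-7, -38) = -45)
Function('L')(g, y) = 0 (Function('L')(g, y) = Mul(Add(-4, y), 0) = 0)
m = Rational(14, 9) (m = Mul(Rational(1, 9), Mul(7, 2)) = Mul(Rational(1, 9), 14) = Rational(14, 9) ≈ 1.5556)
Mul(Mul(Function('L')(-6, Function('O')(1)), m), X) = Mul(Mul(0, Rational(14, 9)), -45) = Mul(0, -45) = 0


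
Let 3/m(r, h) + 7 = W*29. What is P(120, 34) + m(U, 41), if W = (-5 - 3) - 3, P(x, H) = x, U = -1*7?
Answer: 39117/326 ≈ 119.99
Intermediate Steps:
U = -7
W = -11 (W = -8 - 3 = -11)
m(r, h) = -3/326 (m(r, h) = 3/(-7 - 11*29) = 3/(-7 - 319) = 3/(-326) = 3*(-1/326) = -3/326)
P(120, 34) + m(U, 41) = 120 - 3/326 = 39117/326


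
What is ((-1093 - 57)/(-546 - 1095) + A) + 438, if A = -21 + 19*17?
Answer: 1215490/1641 ≈ 740.70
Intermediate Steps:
A = 302 (A = -21 + 323 = 302)
((-1093 - 57)/(-546 - 1095) + A) + 438 = ((-1093 - 57)/(-546 - 1095) + 302) + 438 = (-1150/(-1641) + 302) + 438 = (-1150*(-1/1641) + 302) + 438 = (1150/1641 + 302) + 438 = 496732/1641 + 438 = 1215490/1641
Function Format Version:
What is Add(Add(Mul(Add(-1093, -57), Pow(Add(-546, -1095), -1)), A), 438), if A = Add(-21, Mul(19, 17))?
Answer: Rational(1215490, 1641) ≈ 740.70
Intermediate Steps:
A = 302 (A = Add(-21, 323) = 302)
Add(Add(Mul(Add(-1093, -57), Pow(Add(-546, -1095), -1)), A), 438) = Add(Add(Mul(Add(-1093, -57), Pow(Add(-546, -1095), -1)), 302), 438) = Add(Add(Mul(-1150, Pow(-1641, -1)), 302), 438) = Add(Add(Mul(-1150, Rational(-1, 1641)), 302), 438) = Add(Add(Rational(1150, 1641), 302), 438) = Add(Rational(496732, 1641), 438) = Rational(1215490, 1641)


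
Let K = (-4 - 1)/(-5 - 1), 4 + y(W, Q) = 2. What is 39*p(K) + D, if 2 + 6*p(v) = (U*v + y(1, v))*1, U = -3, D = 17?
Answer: -101/4 ≈ -25.250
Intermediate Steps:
y(W, Q) = -2 (y(W, Q) = -4 + 2 = -2)
K = ⅚ (K = -5/(-6) = -5*(-⅙) = ⅚ ≈ 0.83333)
p(v) = -⅔ - v/2 (p(v) = -⅓ + ((-3*v - 2)*1)/6 = -⅓ + ((-2 - 3*v)*1)/6 = -⅓ + (-2 - 3*v)/6 = -⅓ + (-⅓ - v/2) = -⅔ - v/2)
39*p(K) + D = 39*(-⅔ - ½*⅚) + 17 = 39*(-⅔ - 5/12) + 17 = 39*(-13/12) + 17 = -169/4 + 17 = -101/4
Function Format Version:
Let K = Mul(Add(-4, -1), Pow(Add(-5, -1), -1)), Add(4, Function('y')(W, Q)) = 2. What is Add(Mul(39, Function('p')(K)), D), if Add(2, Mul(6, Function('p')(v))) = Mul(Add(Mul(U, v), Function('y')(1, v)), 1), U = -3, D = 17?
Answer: Rational(-101, 4) ≈ -25.250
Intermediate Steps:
Function('y')(W, Q) = -2 (Function('y')(W, Q) = Add(-4, 2) = -2)
K = Rational(5, 6) (K = Mul(-5, Pow(-6, -1)) = Mul(-5, Rational(-1, 6)) = Rational(5, 6) ≈ 0.83333)
Function('p')(v) = Add(Rational(-2, 3), Mul(Rational(-1, 2), v)) (Function('p')(v) = Add(Rational(-1, 3), Mul(Rational(1, 6), Mul(Add(Mul(-3, v), -2), 1))) = Add(Rational(-1, 3), Mul(Rational(1, 6), Mul(Add(-2, Mul(-3, v)), 1))) = Add(Rational(-1, 3), Mul(Rational(1, 6), Add(-2, Mul(-3, v)))) = Add(Rational(-1, 3), Add(Rational(-1, 3), Mul(Rational(-1, 2), v))) = Add(Rational(-2, 3), Mul(Rational(-1, 2), v)))
Add(Mul(39, Function('p')(K)), D) = Add(Mul(39, Add(Rational(-2, 3), Mul(Rational(-1, 2), Rational(5, 6)))), 17) = Add(Mul(39, Add(Rational(-2, 3), Rational(-5, 12))), 17) = Add(Mul(39, Rational(-13, 12)), 17) = Add(Rational(-169, 4), 17) = Rational(-101, 4)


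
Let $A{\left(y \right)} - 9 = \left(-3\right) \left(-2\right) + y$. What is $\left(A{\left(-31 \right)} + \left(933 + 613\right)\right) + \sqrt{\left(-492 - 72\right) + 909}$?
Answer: $1530 + \sqrt{345} \approx 1548.6$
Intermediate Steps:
$A{\left(y \right)} = 15 + y$ ($A{\left(y \right)} = 9 + \left(\left(-3\right) \left(-2\right) + y\right) = 9 + \left(6 + y\right) = 15 + y$)
$\left(A{\left(-31 \right)} + \left(933 + 613\right)\right) + \sqrt{\left(-492 - 72\right) + 909} = \left(\left(15 - 31\right) + \left(933 + 613\right)\right) + \sqrt{\left(-492 - 72\right) + 909} = \left(-16 + 1546\right) + \sqrt{-564 + 909} = 1530 + \sqrt{345}$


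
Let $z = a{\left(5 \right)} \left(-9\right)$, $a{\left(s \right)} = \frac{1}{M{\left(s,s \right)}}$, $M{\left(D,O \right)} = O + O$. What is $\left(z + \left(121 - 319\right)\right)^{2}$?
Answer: $\frac{3956121}{100} \approx 39561.0$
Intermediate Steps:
$M{\left(D,O \right)} = 2 O$
$a{\left(s \right)} = \frac{1}{2 s}$
$z = - \frac{9}{10}$ ($z = \frac{1}{2 \cdot 5} \left(-9\right) = \frac{1}{2} \cdot \frac{1}{5} \left(-9\right) = \frac{1}{10} \left(-9\right) = - \frac{9}{10} \approx -0.9$)
$\left(z + \left(121 - 319\right)\right)^{2} = \left(- \frac{9}{10} + \left(121 - 319\right)\right)^{2} = \left(- \frac{9}{10} - 198\right)^{2} = \left(- \frac{1989}{10}\right)^{2} = \frac{3956121}{100}$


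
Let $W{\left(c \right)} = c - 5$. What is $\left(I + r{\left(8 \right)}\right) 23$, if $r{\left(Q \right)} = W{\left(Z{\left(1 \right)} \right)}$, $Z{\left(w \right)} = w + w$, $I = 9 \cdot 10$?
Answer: $2001$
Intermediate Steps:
$I = 90$
$Z{\left(w \right)} = 2 w$
$W{\left(c \right)} = -5 + c$ ($W{\left(c \right)} = c - 5 = -5 + c$)
$r{\left(Q \right)} = -3$ ($r{\left(Q \right)} = -5 + 2 \cdot 1 = -5 + 2 = -3$)
$\left(I + r{\left(8 \right)}\right) 23 = \left(90 - 3\right) 23 = 87 \cdot 23 = 2001$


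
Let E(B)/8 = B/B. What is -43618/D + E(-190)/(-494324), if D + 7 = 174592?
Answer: -47705356/190932645 ≈ -0.24985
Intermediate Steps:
D = 174585 (D = -7 + 174592 = 174585)
E(B) = 8 (E(B) = 8*(B/B) = 8*1 = 8)
-43618/D + E(-190)/(-494324) = -43618/174585 + 8/(-494324) = -43618*1/174585 + 8*(-1/494324) = -386/1545 - 2/123581 = -47705356/190932645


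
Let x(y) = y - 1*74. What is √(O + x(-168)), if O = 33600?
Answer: √33358 ≈ 182.64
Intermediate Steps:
x(y) = -74 + y (x(y) = y - 74 = -74 + y)
√(O + x(-168)) = √(33600 + (-74 - 168)) = √(33600 - 242) = √33358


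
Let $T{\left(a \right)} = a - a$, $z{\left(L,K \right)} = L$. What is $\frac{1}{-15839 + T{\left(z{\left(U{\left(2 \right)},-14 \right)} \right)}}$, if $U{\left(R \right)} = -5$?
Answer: $- \frac{1}{15839} \approx -6.3135 \cdot 10^{-5}$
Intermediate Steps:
$T{\left(a \right)} = 0$
$\frac{1}{-15839 + T{\left(z{\left(U{\left(2 \right)},-14 \right)} \right)}} = \frac{1}{-15839 + 0} = \frac{1}{-15839} = - \frac{1}{15839}$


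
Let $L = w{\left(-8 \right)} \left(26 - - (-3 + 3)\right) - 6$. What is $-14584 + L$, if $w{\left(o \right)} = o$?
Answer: $-14798$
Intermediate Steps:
$L = -214$ ($L = - 8 \left(26 - - (-3 + 3)\right) - 6 = - 8 \left(26 - \left(-1\right) 0\right) - 6 = - 8 \left(26 - 0\right) - 6 = - 8 \left(26 + 0\right) - 6 = \left(-8\right) 26 - 6 = -208 - 6 = -214$)
$-14584 + L = -14584 - 214 = -14798$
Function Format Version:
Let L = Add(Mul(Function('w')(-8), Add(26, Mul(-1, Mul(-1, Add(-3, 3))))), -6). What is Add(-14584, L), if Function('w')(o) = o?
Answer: -14798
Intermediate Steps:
L = -214 (L = Add(Mul(-8, Add(26, Mul(-1, Mul(-1, Add(-3, 3))))), -6) = Add(Mul(-8, Add(26, Mul(-1, Mul(-1, 0)))), -6) = Add(Mul(-8, Add(26, Mul(-1, 0))), -6) = Add(Mul(-8, Add(26, 0)), -6) = Add(Mul(-8, 26), -6) = Add(-208, -6) = -214)
Add(-14584, L) = Add(-14584, -214) = -14798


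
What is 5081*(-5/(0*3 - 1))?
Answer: 25405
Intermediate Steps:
5081*(-5/(0*3 - 1)) = 5081*(-5/(0 - 1)) = 5081*(-5/(-1)) = 5081*(-5*(-1)) = 5081*5 = 25405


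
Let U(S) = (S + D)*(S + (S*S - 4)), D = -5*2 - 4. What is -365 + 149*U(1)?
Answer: 3509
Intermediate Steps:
D = -14 (D = -10 - 4 = -14)
U(S) = (-14 + S)*(-4 + S + S**2) (U(S) = (S - 14)*(S + (S*S - 4)) = (-14 + S)*(S + (S**2 - 4)) = (-14 + S)*(S + (-4 + S**2)) = (-14 + S)*(-4 + S + S**2))
-365 + 149*U(1) = -365 + 149*(56 + 1**3 - 18*1 - 13*1**2) = -365 + 149*(56 + 1 - 18 - 13*1) = -365 + 149*(56 + 1 - 18 - 13) = -365 + 149*26 = -365 + 3874 = 3509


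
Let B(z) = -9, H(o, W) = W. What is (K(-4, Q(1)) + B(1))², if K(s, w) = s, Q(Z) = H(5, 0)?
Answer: 169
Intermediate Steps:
Q(Z) = 0
(K(-4, Q(1)) + B(1))² = (-4 - 9)² = (-13)² = 169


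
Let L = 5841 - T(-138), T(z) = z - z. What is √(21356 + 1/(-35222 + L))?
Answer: √18435420916935/29381 ≈ 146.14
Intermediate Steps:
T(z) = 0
L = 5841 (L = 5841 - 1*0 = 5841 + 0 = 5841)
√(21356 + 1/(-35222 + L)) = √(21356 + 1/(-35222 + 5841)) = √(21356 + 1/(-29381)) = √(21356 - 1/29381) = √(627460635/29381) = √18435420916935/29381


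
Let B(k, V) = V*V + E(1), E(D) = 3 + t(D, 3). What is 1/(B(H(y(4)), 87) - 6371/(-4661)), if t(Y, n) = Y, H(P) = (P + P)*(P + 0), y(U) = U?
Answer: 4661/35304124 ≈ 0.00013202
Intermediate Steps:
H(P) = 2*P² (H(P) = (2*P)*P = 2*P²)
E(D) = 3 + D
B(k, V) = 4 + V² (B(k, V) = V*V + (3 + 1) = V² + 4 = 4 + V²)
1/(B(H(y(4)), 87) - 6371/(-4661)) = 1/((4 + 87²) - 6371/(-4661)) = 1/((4 + 7569) - 6371*(-1/4661)) = 1/(7573 + 6371/4661) = 1/(35304124/4661) = 4661/35304124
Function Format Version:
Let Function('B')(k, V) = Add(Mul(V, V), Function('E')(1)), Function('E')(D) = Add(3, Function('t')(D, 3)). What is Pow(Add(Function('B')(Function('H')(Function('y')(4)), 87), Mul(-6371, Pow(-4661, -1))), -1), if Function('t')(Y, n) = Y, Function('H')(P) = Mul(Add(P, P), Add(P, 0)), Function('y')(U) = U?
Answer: Rational(4661, 35304124) ≈ 0.00013202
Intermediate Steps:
Function('H')(P) = Mul(2, Pow(P, 2)) (Function('H')(P) = Mul(Mul(2, P), P) = Mul(2, Pow(P, 2)))
Function('E')(D) = Add(3, D)
Function('B')(k, V) = Add(4, Pow(V, 2)) (Function('B')(k, V) = Add(Mul(V, V), Add(3, 1)) = Add(Pow(V, 2), 4) = Add(4, Pow(V, 2)))
Pow(Add(Function('B')(Function('H')(Function('y')(4)), 87), Mul(-6371, Pow(-4661, -1))), -1) = Pow(Add(Add(4, Pow(87, 2)), Mul(-6371, Pow(-4661, -1))), -1) = Pow(Add(Add(4, 7569), Mul(-6371, Rational(-1, 4661))), -1) = Pow(Add(7573, Rational(6371, 4661)), -1) = Pow(Rational(35304124, 4661), -1) = Rational(4661, 35304124)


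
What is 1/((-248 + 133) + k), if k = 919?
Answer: 1/804 ≈ 0.0012438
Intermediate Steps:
1/((-248 + 133) + k) = 1/((-248 + 133) + 919) = 1/(-115 + 919) = 1/804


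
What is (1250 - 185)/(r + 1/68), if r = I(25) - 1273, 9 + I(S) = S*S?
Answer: -14484/8935 ≈ -1.6210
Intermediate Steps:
I(S) = -9 + S² (I(S) = -9 + S*S = -9 + S²)
r = -657 (r = (-9 + 25²) - 1273 = (-9 + 625) - 1273 = 616 - 1273 = -657)
(1250 - 185)/(r + 1/68) = (1250 - 185)/(-657 + 1/68) = 1065/(-657 + 1/68) = 1065/(-44675/68) = 1065*(-68/44675) = -14484/8935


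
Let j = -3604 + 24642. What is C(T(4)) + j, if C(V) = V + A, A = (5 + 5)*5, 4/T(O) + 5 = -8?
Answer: 274140/13 ≈ 21088.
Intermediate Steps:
T(O) = -4/13 (T(O) = 4/(-5 - 8) = 4/(-13) = 4*(-1/13) = -4/13)
A = 50 (A = 10*5 = 50)
j = 21038
C(V) = 50 + V (C(V) = V + 50 = 50 + V)
C(T(4)) + j = (50 - 4/13) + 21038 = 646/13 + 21038 = 274140/13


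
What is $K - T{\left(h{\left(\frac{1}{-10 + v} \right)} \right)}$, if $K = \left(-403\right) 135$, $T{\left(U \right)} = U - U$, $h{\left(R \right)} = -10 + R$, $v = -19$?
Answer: $-54405$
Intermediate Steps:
$T{\left(U \right)} = 0$
$K = -54405$
$K - T{\left(h{\left(\frac{1}{-10 + v} \right)} \right)} = -54405 - 0 = -54405 + 0 = -54405$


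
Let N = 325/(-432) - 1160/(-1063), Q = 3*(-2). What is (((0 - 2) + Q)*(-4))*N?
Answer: 311290/28701 ≈ 10.846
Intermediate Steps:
Q = -6
N = 155645/459216 (N = 325*(-1/432) - 1160*(-1/1063) = -325/432 + 1160/1063 = 155645/459216 ≈ 0.33894)
(((0 - 2) + Q)*(-4))*N = (((0 - 2) - 6)*(-4))*(155645/459216) = ((-2 - 6)*(-4))*(155645/459216) = -8*(-4)*(155645/459216) = 32*(155645/459216) = 311290/28701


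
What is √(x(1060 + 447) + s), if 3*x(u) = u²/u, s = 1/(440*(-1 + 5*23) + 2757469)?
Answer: √35638051125287622/8422887 ≈ 22.413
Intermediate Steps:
s = 1/2807629 (s = 1/(440*(-1 + 115) + 2757469) = 1/(440*114 + 2757469) = 1/(50160 + 2757469) = 1/2807629 ≈ 3.5617e-7)
x(u) = u/3 (x(u) = (u²/u)/3 = u/3)
√(x(1060 + 447) + s) = √((1060 + 447)/3 + 1/2807629) = √((⅓)*1507 + 1/2807629) = √(1507/3 + 1/2807629) = √(4231096906/8422887) = √35638051125287622/8422887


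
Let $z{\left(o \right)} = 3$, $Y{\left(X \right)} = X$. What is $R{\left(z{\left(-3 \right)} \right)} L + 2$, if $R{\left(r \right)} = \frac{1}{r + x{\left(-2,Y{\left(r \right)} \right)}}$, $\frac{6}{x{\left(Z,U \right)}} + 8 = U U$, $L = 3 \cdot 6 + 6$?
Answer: $\frac{14}{3} \approx 4.6667$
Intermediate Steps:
$L = 24$ ($L = 18 + 6 = 24$)
$x{\left(Z,U \right)} = \frac{6}{-8 + U^{2}}$ ($x{\left(Z,U \right)} = \frac{6}{-8 + U U} = \frac{6}{-8 + U^{2}}$)
$R{\left(r \right)} = \frac{1}{r + \frac{6}{-8 + r^{2}}}$
$R{\left(z{\left(-3 \right)} \right)} L + 2 = \frac{-8 + 3^{2}}{6 + 3 \left(-8 + 3^{2}\right)} 24 + 2 = \frac{-8 + 9}{6 + 3 \left(-8 + 9\right)} 24 + 2 = \frac{1}{6 + 3 \cdot 1} \cdot 1 \cdot 24 + 2 = \frac{1}{6 + 3} \cdot 1 \cdot 24 + 2 = \frac{1}{9} \cdot 1 \cdot 24 + 2 = \frac{1}{9} \cdot 24 + 2 = \frac{8}{3} + 2 = \frac{14}{3}$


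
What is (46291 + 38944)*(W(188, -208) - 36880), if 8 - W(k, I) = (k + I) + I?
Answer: -3123351340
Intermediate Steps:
W(k, I) = 8 - k - 2*I (W(k, I) = 8 - ((k + I) + I) = 8 - ((I + k) + I) = 8 - (k + 2*I) = 8 + (-k - 2*I) = 8 - k - 2*I)
(46291 + 38944)*(W(188, -208) - 36880) = (46291 + 38944)*((8 - 1*188 - 2*(-208)) - 36880) = 85235*((8 - 188 + 416) - 36880) = 85235*(236 - 36880) = 85235*(-36644) = -3123351340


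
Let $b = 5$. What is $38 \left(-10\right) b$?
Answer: $-1900$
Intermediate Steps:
$38 \left(-10\right) b = 38 \left(-10\right) 5 = \left(-380\right) 5 = -1900$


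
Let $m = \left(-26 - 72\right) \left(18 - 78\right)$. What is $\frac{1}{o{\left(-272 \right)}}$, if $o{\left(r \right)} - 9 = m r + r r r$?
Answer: $- \frac{1}{21722999} \approx -4.6034 \cdot 10^{-8}$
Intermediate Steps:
$m = 5880$ ($m = \left(-98\right) \left(-60\right) = 5880$)
$o{\left(r \right)} = 9 + r^{3} + 5880 r$ ($o{\left(r \right)} = 9 + \left(5880 r + r r r\right) = 9 + \left(5880 r + r^{2} r\right) = 9 + \left(5880 r + r^{3}\right) = 9 + \left(r^{3} + 5880 r\right) = 9 + r^{3} + 5880 r$)
$\frac{1}{o{\left(-272 \right)}} = \frac{1}{9 + \left(-272\right)^{3} + 5880 \left(-272\right)} = \frac{1}{9 - 20123648 - 1599360} = \frac{1}{-21722999} = - \frac{1}{21722999}$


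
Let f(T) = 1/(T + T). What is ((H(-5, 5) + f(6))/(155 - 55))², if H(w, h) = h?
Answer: 3721/1440000 ≈ 0.0025840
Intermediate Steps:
f(T) = 1/(2*T)
((H(-5, 5) + f(6))/(155 - 55))² = ((5 + (½)/6)/(155 - 55))² = ((5 + (½)*(⅙))/100)² = ((5 + 1/12)*(1/100))² = ((61/12)*(1/100))² = (61/1200)² = 3721/1440000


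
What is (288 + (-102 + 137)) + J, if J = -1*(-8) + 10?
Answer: 341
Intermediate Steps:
J = 18 (J = 8 + 10 = 18)
(288 + (-102 + 137)) + J = (288 + (-102 + 137)) + 18 = (288 + 35) + 18 = 323 + 18 = 341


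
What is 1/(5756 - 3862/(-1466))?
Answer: 733/4221079 ≈ 0.00017365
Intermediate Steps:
1/(5756 - 3862/(-1466)) = 1/(5756 - 3862*(-1/1466)) = 1/(5756 + 1931/733) = 1/(4221079/733) = 733/4221079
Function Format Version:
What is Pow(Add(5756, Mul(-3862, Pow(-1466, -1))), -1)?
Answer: Rational(733, 4221079) ≈ 0.00017365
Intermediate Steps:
Pow(Add(5756, Mul(-3862, Pow(-1466, -1))), -1) = Pow(Add(5756, Mul(-3862, Rational(-1, 1466))), -1) = Pow(Add(5756, Rational(1931, 733)), -1) = Pow(Rational(4221079, 733), -1) = Rational(733, 4221079)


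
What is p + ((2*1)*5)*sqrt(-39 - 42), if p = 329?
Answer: 329 + 90*I ≈ 329.0 + 90.0*I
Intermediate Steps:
p + ((2*1)*5)*sqrt(-39 - 42) = 329 + ((2*1)*5)*sqrt(-39 - 42) = 329 + (2*5)*sqrt(-81) = 329 + 10*(9*I) = 329 + 90*I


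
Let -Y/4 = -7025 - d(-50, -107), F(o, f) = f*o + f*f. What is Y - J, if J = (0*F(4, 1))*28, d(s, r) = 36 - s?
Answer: 28444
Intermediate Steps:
F(o, f) = f² + f*o (F(o, f) = f*o + f² = f² + f*o)
J = 0 (J = (0*(1*(1 + 4)))*28 = (0*(1*5))*28 = (0*5)*28 = 0*28 = 0)
Y = 28444 (Y = -4*(-7025 - (36 - 1*(-50))) = -4*(-7025 - (36 + 50)) = -4*(-7025 - 1*86) = -4*(-7025 - 86) = -4*(-7111) = 28444)
Y - J = 28444 - 1*0 = 28444 + 0 = 28444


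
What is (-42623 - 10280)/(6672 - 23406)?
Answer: 52903/16734 ≈ 3.1614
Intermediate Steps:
(-42623 - 10280)/(6672 - 23406) = -52903/(-16734) = -52903*(-1/16734) = 52903/16734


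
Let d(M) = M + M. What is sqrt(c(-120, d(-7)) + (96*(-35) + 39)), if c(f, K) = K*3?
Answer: I*sqrt(3363) ≈ 57.991*I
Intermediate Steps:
d(M) = 2*M
c(f, K) = 3*K
sqrt(c(-120, d(-7)) + (96*(-35) + 39)) = sqrt(3*(2*(-7)) + (96*(-35) + 39)) = sqrt(3*(-14) + (-3360 + 39)) = sqrt(-42 - 3321) = sqrt(-3363) = I*sqrt(3363)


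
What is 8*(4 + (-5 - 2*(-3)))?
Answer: 40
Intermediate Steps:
8*(4 + (-5 - 2*(-3))) = 8*(4 + (-5 + 6)) = 8*(4 + 1) = 8*5 = 40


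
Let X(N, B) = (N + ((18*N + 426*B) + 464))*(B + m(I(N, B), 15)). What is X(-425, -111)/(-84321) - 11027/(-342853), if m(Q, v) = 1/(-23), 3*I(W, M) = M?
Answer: -16016327912591/221641093233 ≈ -72.262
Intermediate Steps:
I(W, M) = M/3
m(Q, v) = -1/23
X(N, B) = (-1/23 + B)*(464 + 19*N + 426*B) (X(N, B) = (N + ((18*N + 426*B) + 464))*(B - 1/23) = (N + (464 + 18*N + 426*B))*(-1/23 + B) = (464 + 19*N + 426*B)*(-1/23 + B) = (-1/23 + B)*(464 + 19*N + 426*B))
X(-425, -111)/(-84321) - 11027/(-342853) = (-464/23 + 426*(-111)² - 19/23*(-425) + (10246/23)*(-111) + 19*(-111)*(-425))/(-84321) - 11027/(-342853) = (-464/23 + 426*12321 + 8075/23 - 1137306/23 + 896325)*(-1/84321) - 11027*(-1/342853) = (-464/23 + 5248746 + 8075/23 - 1137306/23 + 896325)*(-1/84321) + 11027/342853 = (140206938/23)*(-1/84321) + 11027/342853 = -46735646/646461 + 11027/342853 = -16016327912591/221641093233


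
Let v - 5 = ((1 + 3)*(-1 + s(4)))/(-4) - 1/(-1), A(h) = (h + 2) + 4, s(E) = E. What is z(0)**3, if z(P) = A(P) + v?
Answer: 729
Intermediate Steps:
A(h) = 6 + h (A(h) = (2 + h) + 4 = 6 + h)
v = 3 (v = 5 + (((1 + 3)*(-1 + 4))/(-4) - 1/(-1)) = 5 + ((4*3)*(-1/4) - 1*(-1)) = 5 + (12*(-1/4) + 1) = 5 + (-3 + 1) = 5 - 2 = 3)
z(P) = 9 + P (z(P) = (6 + P) + 3 = 9 + P)
z(0)**3 = (9 + 0)**3 = 9**3 = 729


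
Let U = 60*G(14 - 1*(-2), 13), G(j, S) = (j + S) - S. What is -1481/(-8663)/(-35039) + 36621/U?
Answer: 3705347181479/97133714240 ≈ 38.147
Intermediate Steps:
G(j, S) = j (G(j, S) = (S + j) - S = j)
U = 960 (U = 60*(14 - 1*(-2)) = 60*(14 + 2) = 60*16 = 960)
-1481/(-8663)/(-35039) + 36621/U = -1481/(-8663)/(-35039) + 36621/960 = -1481*(-1/8663)*(-1/35039) + 36621*(1/960) = (1481/8663)*(-1/35039) + 12207/320 = -1481/303542857 + 12207/320 = 3705347181479/97133714240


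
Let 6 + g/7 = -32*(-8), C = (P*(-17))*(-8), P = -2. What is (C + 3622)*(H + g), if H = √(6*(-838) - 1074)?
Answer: 5862500 + 10050*I*√678 ≈ 5.8625e+6 + 2.6169e+5*I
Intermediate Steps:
C = -272 (C = -2*(-17)*(-8) = 34*(-8) = -272)
H = 3*I*√678 (H = √(-5028 - 1074) = √(-6102) = 3*I*√678 ≈ 78.115*I)
g = 1750 (g = -42 + 7*(-32*(-8)) = -42 + 7*256 = -42 + 1792 = 1750)
(C + 3622)*(H + g) = (-272 + 3622)*(3*I*√678 + 1750) = 3350*(1750 + 3*I*√678) = 5862500 + 10050*I*√678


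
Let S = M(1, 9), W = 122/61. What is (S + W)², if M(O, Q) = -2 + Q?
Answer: 81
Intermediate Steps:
W = 2 (W = 122*(1/61) = 2)
S = 7 (S = -2 + 9 = 7)
(S + W)² = (7 + 2)² = 9² = 81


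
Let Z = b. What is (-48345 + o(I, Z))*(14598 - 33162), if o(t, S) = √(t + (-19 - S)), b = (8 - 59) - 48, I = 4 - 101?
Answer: 897476580 - 18564*I*√17 ≈ 8.9748e+8 - 76541.0*I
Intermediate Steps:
I = -97
b = -99 (b = -51 - 48 = -99)
Z = -99
o(t, S) = √(-19 + t - S)
(-48345 + o(I, Z))*(14598 - 33162) = (-48345 + √(-19 - 97 - 1*(-99)))*(14598 - 33162) = (-48345 + √(-19 - 97 + 99))*(-18564) = (-48345 + √(-17))*(-18564) = (-48345 + I*√17)*(-18564) = 897476580 - 18564*I*√17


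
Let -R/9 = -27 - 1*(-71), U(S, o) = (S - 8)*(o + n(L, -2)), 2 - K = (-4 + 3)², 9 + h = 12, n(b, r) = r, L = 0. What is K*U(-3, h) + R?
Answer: -407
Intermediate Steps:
h = 3 (h = -9 + 12 = 3)
K = 1 (K = 2 - (-4 + 3)² = 2 - 1*(-1)² = 2 - 1*1 = 2 - 1 = 1)
U(S, o) = (-8 + S)*(-2 + o) (U(S, o) = (S - 8)*(o - 2) = (-8 + S)*(-2 + o))
R = -396 (R = -9*(-27 - 1*(-71)) = -9*(-27 + 71) = -9*44 = -396)
K*U(-3, h) + R = 1*(16 - 8*3 - 2*(-3) - 3*3) - 396 = 1*(16 - 24 + 6 - 9) - 396 = 1*(-11) - 396 = -11 - 396 = -407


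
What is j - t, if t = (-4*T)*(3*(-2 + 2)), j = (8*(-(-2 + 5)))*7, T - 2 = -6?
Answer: -168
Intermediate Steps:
T = -4 (T = 2 - 6 = -4)
j = -168 (j = (8*(-1*3))*7 = (8*(-3))*7 = -24*7 = -168)
t = 0 (t = (-4*(-4))*(3*(-2 + 2)) = 16*(3*0) = 16*0 = 0)
j - t = -168 - 1*0 = -168 + 0 = -168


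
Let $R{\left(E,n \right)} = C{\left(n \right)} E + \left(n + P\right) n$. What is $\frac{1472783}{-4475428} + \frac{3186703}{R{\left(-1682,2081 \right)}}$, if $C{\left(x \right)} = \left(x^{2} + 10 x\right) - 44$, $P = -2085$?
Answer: $- \frac{5396736383827269}{16377695259507332} \approx -0.32952$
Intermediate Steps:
$C{\left(x \right)} = -44 + x^{2} + 10 x$
$R{\left(E,n \right)} = E \left(-44 + n^{2} + 10 n\right) + n \left(-2085 + n\right)$ ($R{\left(E,n \right)} = \left(-44 + n^{2} + 10 n\right) E + \left(n - 2085\right) n = E \left(-44 + n^{2} + 10 n\right) + \left(-2085 + n\right) n = E \left(-44 + n^{2} + 10 n\right) + n \left(-2085 + n\right)$)
$\frac{1472783}{-4475428} + \frac{3186703}{R{\left(-1682,2081 \right)}} = \frac{1472783}{-4475428} + \frac{3186703}{2081^{2} - 4338885 - 1682 \left(-44 + 2081^{2} + 10 \cdot 2081\right)} = 1472783 \left(- \frac{1}{4475428}\right) + \frac{3186703}{4330561 - 4338885 - 1682 \left(-44 + 4330561 + 20810\right)} = - \frac{1472783}{4475428} + \frac{3186703}{4330561 - 4338885 - 7318932014} = - \frac{1472783}{4475428} + \frac{3186703}{-7318940338} = - \frac{1472783}{4475428} + 3186703 \left(- \frac{1}{7318940338}\right) = - \frac{1472783}{4475428} - \frac{3186703}{7318940338} = - \frac{5396736383827269}{16377695259507332}$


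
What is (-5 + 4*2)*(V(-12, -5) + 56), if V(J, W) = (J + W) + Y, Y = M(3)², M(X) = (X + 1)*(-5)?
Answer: 1317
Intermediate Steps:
M(X) = -5 - 5*X (M(X) = (1 + X)*(-5) = -5 - 5*X)
Y = 400 (Y = (-5 - 5*3)² = (-5 - 15)² = (-20)² = 400)
V(J, W) = 400 + J + W (V(J, W) = (J + W) + 400 = 400 + J + W)
(-5 + 4*2)*(V(-12, -5) + 56) = (-5 + 4*2)*((400 - 12 - 5) + 56) = (-5 + 8)*(383 + 56) = 3*439 = 1317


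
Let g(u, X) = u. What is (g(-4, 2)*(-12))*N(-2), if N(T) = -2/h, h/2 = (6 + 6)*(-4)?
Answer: 1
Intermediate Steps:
h = -96 (h = 2*((6 + 6)*(-4)) = 2*(12*(-4)) = 2*(-48) = -96)
N(T) = 1/48 (N(T) = -2/(-96) = -2*(-1/96) = 1/48)
(g(-4, 2)*(-12))*N(-2) = -4*(-12)*(1/48) = 48*(1/48) = 1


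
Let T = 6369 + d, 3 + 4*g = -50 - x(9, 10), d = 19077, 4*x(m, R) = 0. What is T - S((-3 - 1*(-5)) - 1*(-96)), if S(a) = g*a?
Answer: 53489/2 ≈ 26745.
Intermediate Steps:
x(m, R) = 0 (x(m, R) = (¼)*0 = 0)
g = -53/4 (g = -¾ + (-50 - 1*0)/4 = -¾ + (-50 + 0)/4 = -¾ + (¼)*(-50) = -¾ - 25/2 = -53/4 ≈ -13.250)
T = 25446 (T = 6369 + 19077 = 25446)
S(a) = -53*a/4
T - S((-3 - 1*(-5)) - 1*(-96)) = 25446 - (-53)*((-3 - 1*(-5)) - 1*(-96))/4 = 25446 - (-53)*((-3 + 5) + 96)/4 = 25446 - (-53)*(2 + 96)/4 = 25446 - (-53)*98/4 = 25446 - 1*(-2597/2) = 25446 + 2597/2 = 53489/2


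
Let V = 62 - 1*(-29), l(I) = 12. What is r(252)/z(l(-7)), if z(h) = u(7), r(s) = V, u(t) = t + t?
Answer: 13/2 ≈ 6.5000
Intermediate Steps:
u(t) = 2*t
V = 91 (V = 62 + 29 = 91)
r(s) = 91
z(h) = 14 (z(h) = 2*7 = 14)
r(252)/z(l(-7)) = 91/14 = 91*(1/14) = 13/2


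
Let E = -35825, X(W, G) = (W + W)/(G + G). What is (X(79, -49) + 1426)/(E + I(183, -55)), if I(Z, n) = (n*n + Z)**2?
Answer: 69795/502516511 ≈ 0.00013889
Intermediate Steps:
I(Z, n) = (Z + n**2)**2 (I(Z, n) = (n**2 + Z)**2 = (Z + n**2)**2)
X(W, G) = W/G (X(W, G) = (2*W)/((2*G)) = (2*W)*(1/(2*G)) = W/G)
(X(79, -49) + 1426)/(E + I(183, -55)) = (79/(-49) + 1426)/(-35825 + (183 + (-55)**2)**2) = (79*(-1/49) + 1426)/(-35825 + (183 + 3025)**2) = (-79/49 + 1426)/(-35825 + 3208**2) = 69795/(49*(-35825 + 10291264)) = (69795/49)/10255439 = (69795/49)*(1/10255439) = 69795/502516511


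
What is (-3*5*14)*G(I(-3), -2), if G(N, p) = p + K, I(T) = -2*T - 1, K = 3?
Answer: -210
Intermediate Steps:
I(T) = -1 - 2*T
G(N, p) = 3 + p (G(N, p) = p + 3 = 3 + p)
(-3*5*14)*G(I(-3), -2) = (-3*5*14)*(3 - 2) = -15*14*1 = -210*1 = -210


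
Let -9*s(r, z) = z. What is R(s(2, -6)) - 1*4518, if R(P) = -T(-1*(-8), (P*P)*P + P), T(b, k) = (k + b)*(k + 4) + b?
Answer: -3331882/729 ≈ -4570.5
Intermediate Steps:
s(r, z) = -z/9
T(b, k) = b + (4 + k)*(b + k) (T(b, k) = (b + k)*(4 + k) + b = (4 + k)*(b + k) + b = b + (4 + k)*(b + k))
R(P) = -40 - (P + P³)² - 12*P - 12*P³ (R(P) = -(((P*P)*P + P)² + 4*((P*P)*P + P) + 5*(-1*(-8)) + (-1*(-8))*((P*P)*P + P)) = -((P²*P + P)² + 4*(P²*P + P) + 5*8 + 8*(P²*P + P)) = -((P³ + P)² + 4*(P³ + P) + 40 + 8*(P³ + P)) = -((P + P³)² + 4*(P + P³) + 40 + 8*(P + P³)) = -((P + P³)² + (4*P + 4*P³) + 40 + (8*P + 8*P³)) = -(40 + (P + P³)² + 12*P + 12*P³) = -40 - (P + P³)² - 12*P - 12*P³)
R(s(2, -6)) - 1*4518 = (-40 - (-4)*(-6)/3 - 12*(-⅑*(-6))³ - (-⅑*(-6))²*(1 + (-⅑*(-6))²)²) - 1*4518 = (-40 - 12*⅔ - 12*(⅔)³ - (⅔)²*(1 + (⅔)²)²) - 4518 = (-40 - 8 - 12*8/27 - 1*4/9*(1 + 4/9)²) - 4518 = (-40 - 8 - 32/9 - 1*4/9*(13/9)²) - 4518 = (-40 - 8 - 32/9 - 1*4/9*169/81) - 4518 = (-40 - 8 - 32/9 - 676/729) - 4518 = -38260/729 - 4518 = -3331882/729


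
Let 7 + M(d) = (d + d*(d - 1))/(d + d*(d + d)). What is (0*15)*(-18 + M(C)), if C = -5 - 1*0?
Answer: 0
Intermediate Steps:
C = -5 (C = -5 + 0 = -5)
M(d) = -7 + (d + d*(-1 + d))/(d + 2*d²) (M(d) = -7 + (d + d*(d - 1))/(d + d*(d + d)) = -7 + (d + d*(-1 + d))/(d + d*(2*d)) = -7 + (d + d*(-1 + d))/(d + 2*d²))
(0*15)*(-18 + M(C)) = (0*15)*(-18 + (-7 - 13*(-5))/(1 + 2*(-5))) = 0*(-18 + (-7 + 65)/(1 - 10)) = 0*(-18 + 58/(-9)) = 0*(-18 - ⅑*58) = 0*(-18 - 58/9) = 0*(-220/9) = 0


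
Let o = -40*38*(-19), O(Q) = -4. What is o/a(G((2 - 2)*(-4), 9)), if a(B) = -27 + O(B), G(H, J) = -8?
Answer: -28880/31 ≈ -931.61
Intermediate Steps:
o = 28880 (o = -1520*(-19) = 28880)
a(B) = -31 (a(B) = -27 - 4 = -31)
o/a(G((2 - 2)*(-4), 9)) = 28880/(-31) = 28880*(-1/31) = -28880/31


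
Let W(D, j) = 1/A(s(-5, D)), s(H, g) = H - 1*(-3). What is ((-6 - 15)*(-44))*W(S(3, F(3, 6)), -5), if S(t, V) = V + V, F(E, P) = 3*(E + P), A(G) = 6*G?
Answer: -77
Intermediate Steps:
s(H, g) = 3 + H (s(H, g) = H + 3 = 3 + H)
F(E, P) = 3*E + 3*P
S(t, V) = 2*V
W(D, j) = -1/12 (W(D, j) = 1/(6*(3 - 5)) = 1/(6*(-2)) = 1/(-12) = -1/12)
((-6 - 15)*(-44))*W(S(3, F(3, 6)), -5) = ((-6 - 15)*(-44))*(-1/12) = -21*(-44)*(-1/12) = 924*(-1/12) = -77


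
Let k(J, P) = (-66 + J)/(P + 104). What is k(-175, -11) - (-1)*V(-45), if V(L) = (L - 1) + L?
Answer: -8704/93 ≈ -93.591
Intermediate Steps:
V(L) = -1 + 2*L (V(L) = (-1 + L) + L = -1 + 2*L)
k(J, P) = (-66 + J)/(104 + P)
k(-175, -11) - (-1)*V(-45) = (-66 - 175)/(104 - 11) - (-1)*(-1 + 2*(-45)) = -241/93 - (-1)*(-1 - 90) = (1/93)*(-241) - (-1)*(-91) = -241/93 - 1*91 = -241/93 - 91 = -8704/93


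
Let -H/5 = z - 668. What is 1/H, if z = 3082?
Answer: -1/12070 ≈ -8.2850e-5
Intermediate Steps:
H = -12070 (H = -5*(3082 - 668) = -5*2414 = -12070)
1/H = 1/(-12070) = -1/12070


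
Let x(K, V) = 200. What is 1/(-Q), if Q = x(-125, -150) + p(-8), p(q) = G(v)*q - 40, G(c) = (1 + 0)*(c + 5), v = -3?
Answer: -1/144 ≈ -0.0069444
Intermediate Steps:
G(c) = 5 + c (G(c) = 1*(5 + c) = 5 + c)
p(q) = -40 + 2*q (p(q) = (5 - 3)*q - 40 = 2*q - 40 = -40 + 2*q)
Q = 144 (Q = 200 + (-40 + 2*(-8)) = 200 + (-40 - 16) = 200 - 56 = 144)
1/(-Q) = 1/(-1*144) = 1/(-144) = -1/144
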